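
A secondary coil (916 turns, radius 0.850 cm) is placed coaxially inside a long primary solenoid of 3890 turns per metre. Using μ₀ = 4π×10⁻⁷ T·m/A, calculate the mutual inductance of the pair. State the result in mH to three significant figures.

The outer solenoid produces a uniform field B₁ = μ₀n₁I₁ across the inner coil,
so the flux linkage is N₂Φ = N₂B₁A₂ = μ₀n₁N₂A₂·I₁, giving M = μ₀n₁N₂A₂.
A₂ = πr² = π(8.500×10^-3 m)² = 2.270×10^-4 m².
M = (4π×10⁻⁷)(3890)(916)(2.270×10^-4) = 1.016×10^-3 H.

M ≈ 1.02 mH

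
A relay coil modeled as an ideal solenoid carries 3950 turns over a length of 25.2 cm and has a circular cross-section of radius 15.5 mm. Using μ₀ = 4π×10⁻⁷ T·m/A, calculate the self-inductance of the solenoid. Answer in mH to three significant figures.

L ≈ 58.7 mH

A = πr² = π(1.550×10^-2 m)² = 7.548×10^-4 m².
For a long solenoid, L = μ₀N²A/ℓ.
L = (4π×10⁻⁷)(3950)²(7.548×10^-4)/(0.252 m) = 5.872×10^-2 H.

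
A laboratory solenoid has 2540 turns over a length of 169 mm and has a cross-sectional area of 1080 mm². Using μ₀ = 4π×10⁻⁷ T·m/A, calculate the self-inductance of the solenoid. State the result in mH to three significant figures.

A = 1080 mm² = 1.080×10^-3 m².
For a long solenoid, L = μ₀N²A/ℓ.
L = (4π×10⁻⁷)(2540)²(1.080×10^-3)/(0.169 m) = 5.181×10^-2 H.

L ≈ 51.8 mH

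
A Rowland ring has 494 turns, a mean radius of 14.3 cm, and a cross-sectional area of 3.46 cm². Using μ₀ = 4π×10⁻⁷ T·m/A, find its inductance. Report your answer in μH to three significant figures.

For a thin toroid, L = μ₀N²A/(2πR).
L = (4π×10⁻⁷)(494)²(3.460×10^-4) / (2π×0.143 m) = 1.181×10^-4 H.

L ≈ 118 μH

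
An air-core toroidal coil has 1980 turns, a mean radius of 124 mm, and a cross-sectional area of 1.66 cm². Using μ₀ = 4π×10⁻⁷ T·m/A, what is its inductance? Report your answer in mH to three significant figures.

L ≈ 1.05 mH

For a thin toroid, L = μ₀N²A/(2πR).
L = (4π×10⁻⁷)(1980)²(1.660×10^-4) / (2π×0.124 m) = 1.050×10^-3 H.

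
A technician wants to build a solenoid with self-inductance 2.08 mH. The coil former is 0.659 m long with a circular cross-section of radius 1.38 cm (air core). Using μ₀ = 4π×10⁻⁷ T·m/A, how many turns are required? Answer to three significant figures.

A = πr² = π(1.380×10^-2 m)² = 5.983×10^-4 m².
From L = μ₀N²A/ℓ, N = √(Lℓ / (μ₀A)).
N = √[(2.080×10^-3)(0.659) / ((4π×10⁻⁷)×5.983×10^-4)] = √(1.823×10^6) ≈ 1350.3.

N ≈ 1350 turns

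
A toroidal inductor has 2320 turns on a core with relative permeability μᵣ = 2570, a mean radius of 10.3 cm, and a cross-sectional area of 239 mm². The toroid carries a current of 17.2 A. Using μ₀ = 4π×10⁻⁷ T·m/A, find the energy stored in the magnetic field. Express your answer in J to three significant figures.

U ≈ 950 J

L = μ₀μᵣN²A/(2πR) = (4π×10⁻⁷)(2570)(2320)²(2.390×10^-4)/(2π×0.103) = 6.419 H.
U = ½LI² = ½(6.419)(17.2)² = 949.6 J.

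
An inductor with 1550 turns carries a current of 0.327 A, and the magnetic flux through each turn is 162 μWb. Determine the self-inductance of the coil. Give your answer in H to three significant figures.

Self-inductance is defined by L = NΦ_B/I (flux linkage over current).
L = (1550)(1.620×10^-4 Wb)/(0.327 A) = 0.7679 H.

L ≈ 0.768 H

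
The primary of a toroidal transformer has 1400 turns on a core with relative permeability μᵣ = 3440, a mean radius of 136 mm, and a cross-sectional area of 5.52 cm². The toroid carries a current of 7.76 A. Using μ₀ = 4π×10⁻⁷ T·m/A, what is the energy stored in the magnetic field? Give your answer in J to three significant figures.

U ≈ 165 J

L = μ₀μᵣN²A/(2πR) = (4π×10⁻⁷)(3440)(1400)²(5.520×10^-4)/(2π×0.136) = 5.473 H.
U = ½LI² = ½(5.473)(7.76)² = 164.8 J.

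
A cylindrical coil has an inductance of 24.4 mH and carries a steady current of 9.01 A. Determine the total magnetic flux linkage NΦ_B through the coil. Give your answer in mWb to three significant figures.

From L = NΦ_B/I, the flux linkage is NΦ_B = LI.
NΦ_B = (2.440×10^-2 H)(9.01 A) = 0.2198 Wb.

NΦ_B ≈ 220 mWb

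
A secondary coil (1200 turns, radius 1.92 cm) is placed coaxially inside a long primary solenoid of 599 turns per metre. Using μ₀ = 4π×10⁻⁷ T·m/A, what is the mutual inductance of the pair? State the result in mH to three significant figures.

The outer solenoid produces a uniform field B₁ = μ₀n₁I₁ across the inner coil,
so the flux linkage is N₂Φ = N₂B₁A₂ = μ₀n₁N₂A₂·I₁, giving M = μ₀n₁N₂A₂.
A₂ = πr² = π(1.920×10^-2 m)² = 1.158×10^-3 m².
M = (4π×10⁻⁷)(599)(1200)(1.158×10^-3) = 1.046×10^-3 H.

M ≈ 1.05 mH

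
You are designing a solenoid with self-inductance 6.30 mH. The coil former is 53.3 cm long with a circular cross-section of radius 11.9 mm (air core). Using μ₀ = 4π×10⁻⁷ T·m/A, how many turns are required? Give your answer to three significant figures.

N ≈ 2450 turns

A = πr² = π(1.190×10^-2 m)² = 4.449×10^-4 m².
From L = μ₀N²A/ℓ, N = √(Lℓ / (μ₀A)).
N = √[(6.300×10^-3)(0.533) / ((4π×10⁻⁷)×4.449×10^-4)] = √(6.006×10^6) ≈ 2450.8.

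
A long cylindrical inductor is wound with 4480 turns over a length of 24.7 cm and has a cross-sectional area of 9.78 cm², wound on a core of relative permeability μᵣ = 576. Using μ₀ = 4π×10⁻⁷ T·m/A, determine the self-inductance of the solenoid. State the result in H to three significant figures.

L ≈ 57.5 H

A = 9.78 cm² = 9.780×10^-4 m².
For a long solenoid, L = μ₀μᵣN²A/ℓ.
L = (4π×10⁻⁷)(576)(4480)²(9.780×10^-4)/(0.247 m) = 57.52 H.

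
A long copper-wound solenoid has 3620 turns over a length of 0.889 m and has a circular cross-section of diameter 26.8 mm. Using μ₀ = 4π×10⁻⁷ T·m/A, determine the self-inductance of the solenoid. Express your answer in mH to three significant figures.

A = π(d/2)² = π(1.340×10^-2 m)² = 5.641×10^-4 m².
For a long solenoid, L = μ₀N²A/ℓ.
L = (4π×10⁻⁷)(3620)²(5.641×10^-4)/(0.889 m) = 1.0449×10^-2 H.

L ≈ 10.4 mH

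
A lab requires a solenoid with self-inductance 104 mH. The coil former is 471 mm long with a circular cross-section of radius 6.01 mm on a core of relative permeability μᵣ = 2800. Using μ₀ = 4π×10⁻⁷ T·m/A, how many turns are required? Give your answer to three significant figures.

A = πr² = π(6.010×10^-3 m)² = 1.1347×10^-4 m².
From L = μ₀μᵣN²A/ℓ, N = √(Lℓ / (μ₀μᵣA)).
N = √[(0.104)(0.471) / ((4π×10⁻⁷)(2800)×1.1347×10^-4)] = √(1.227×10^5) ≈ 350.3.

N ≈ 350 turns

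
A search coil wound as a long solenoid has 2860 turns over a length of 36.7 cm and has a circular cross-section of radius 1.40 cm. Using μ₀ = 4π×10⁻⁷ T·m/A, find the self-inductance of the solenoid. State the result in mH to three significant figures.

L ≈ 17.2 mH

A = πr² = π(1.400×10^-2 m)² = 6.158×10^-4 m².
For a long solenoid, L = μ₀N²A/ℓ.
L = (4π×10⁻⁷)(2860)²(6.158×10^-4)/(0.367 m) = 1.7246×10^-2 H.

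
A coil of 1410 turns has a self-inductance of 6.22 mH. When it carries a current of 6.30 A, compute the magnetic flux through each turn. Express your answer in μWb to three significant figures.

Φ_B ≈ 27.8 μWb

From L = NΦ_B/I, the flux per turn is Φ_B = LI/N.
Φ_B = (6.220×10^-3 H)(6.30 A)/1410 = 2.779×10^-5 Wb.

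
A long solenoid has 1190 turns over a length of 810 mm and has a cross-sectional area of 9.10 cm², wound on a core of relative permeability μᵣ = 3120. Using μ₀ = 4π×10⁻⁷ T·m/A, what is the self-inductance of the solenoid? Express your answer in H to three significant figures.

L ≈ 6.24 H

A = 9.10 cm² = 9.100×10^-4 m².
For a long solenoid, L = μ₀μᵣN²A/ℓ.
L = (4π×10⁻⁷)(3120)(1190)²(9.100×10^-4)/(0.81 m) = 6.238 H.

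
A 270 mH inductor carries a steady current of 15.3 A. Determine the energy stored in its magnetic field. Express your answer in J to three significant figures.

Stored magnetic energy: U = ½LI².
U = ½(0.27 H)(15.3 A)² = 31.6 J.

U ≈ 31.6 J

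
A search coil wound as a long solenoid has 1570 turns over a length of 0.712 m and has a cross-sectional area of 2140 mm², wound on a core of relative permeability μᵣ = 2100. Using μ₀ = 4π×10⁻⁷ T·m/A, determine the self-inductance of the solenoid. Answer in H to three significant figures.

L ≈ 19.6 H

A = 2140 mm² = 2.140×10^-3 m².
For a long solenoid, L = μ₀μᵣN²A/ℓ.
L = (4π×10⁻⁷)(2100)(1570)²(2.140×10^-3)/(0.712 m) = 19.55 H.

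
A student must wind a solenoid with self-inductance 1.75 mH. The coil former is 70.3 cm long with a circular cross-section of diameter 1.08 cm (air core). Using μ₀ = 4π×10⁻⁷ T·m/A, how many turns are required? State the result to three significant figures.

A = π(d/2)² = π(5.400×10^-3 m)² = 9.161×10^-5 m².
From L = μ₀N²A/ℓ, N = √(Lℓ / (μ₀A)).
N = √[(1.750×10^-3)(0.703) / ((4π×10⁻⁷)×9.161×10^-5)] = √(1.069×10^7) ≈ 3269.1.

N ≈ 3270 turns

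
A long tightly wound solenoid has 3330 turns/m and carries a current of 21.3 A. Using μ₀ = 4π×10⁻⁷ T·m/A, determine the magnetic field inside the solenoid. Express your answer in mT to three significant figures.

B ≈ 89.1 mT

Inside a long solenoid, B = μ₀nI.
B = (4π×10⁻⁷)(3.330×10^3 m⁻¹)(21.3 A) = 8.913×10^-2 T.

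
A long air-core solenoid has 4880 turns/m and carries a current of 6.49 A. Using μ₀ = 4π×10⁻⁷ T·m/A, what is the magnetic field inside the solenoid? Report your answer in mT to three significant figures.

B ≈ 39.8 mT

Inside a long solenoid, B = μ₀nI.
B = (4π×10⁻⁷)(4.880×10^3 m⁻¹)(6.49 A) = 3.980×10^-2 T.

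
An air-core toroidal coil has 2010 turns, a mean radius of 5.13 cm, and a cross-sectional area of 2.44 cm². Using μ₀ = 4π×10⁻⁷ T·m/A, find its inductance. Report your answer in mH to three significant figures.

For a thin toroid, L = μ₀N²A/(2πR).
L = (4π×10⁻⁷)(2010)²(2.440×10^-4) / (2π×5.130×10^-2 m) = 3.843×10^-3 H.

L ≈ 3.84 mH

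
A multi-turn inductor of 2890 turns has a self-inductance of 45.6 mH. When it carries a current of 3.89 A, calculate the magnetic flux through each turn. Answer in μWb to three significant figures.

From L = NΦ_B/I, the flux per turn is Φ_B = LI/N.
Φ_B = (4.560×10^-2 H)(3.89 A)/2890 = 6.138×10^-5 Wb.

Φ_B ≈ 61.4 μWb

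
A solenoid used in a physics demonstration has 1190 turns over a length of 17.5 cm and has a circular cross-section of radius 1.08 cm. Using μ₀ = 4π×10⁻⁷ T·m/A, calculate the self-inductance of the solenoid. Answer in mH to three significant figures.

A = πr² = π(1.080×10^-2 m)² = 3.664×10^-4 m².
For a long solenoid, L = μ₀N²A/ℓ.
L = (4π×10⁻⁷)(1190)²(3.664×10^-4)/(0.175 m) = 3.726×10^-3 H.

L ≈ 3.73 mH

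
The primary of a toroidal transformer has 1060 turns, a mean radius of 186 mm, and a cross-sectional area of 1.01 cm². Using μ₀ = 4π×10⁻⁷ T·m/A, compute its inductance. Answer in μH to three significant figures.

L ≈ 122 μH

For a thin toroid, L = μ₀N²A/(2πR).
L = (4π×10⁻⁷)(1060)²(1.010×10^-4) / (2π×0.186 m) = 1.220×10^-4 H.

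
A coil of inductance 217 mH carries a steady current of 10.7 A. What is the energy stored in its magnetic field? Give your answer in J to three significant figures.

Stored magnetic energy: U = ½LI².
U = ½(0.217 H)(10.7 A)² = 12.42 J.

U ≈ 12.4 J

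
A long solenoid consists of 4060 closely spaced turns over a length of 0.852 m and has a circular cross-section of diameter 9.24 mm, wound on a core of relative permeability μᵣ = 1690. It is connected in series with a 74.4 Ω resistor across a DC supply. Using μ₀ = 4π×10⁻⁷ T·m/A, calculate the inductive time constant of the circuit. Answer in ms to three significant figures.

τ ≈ 37.0 ms

A = π(d/2)² = π(4.620×10^-3 m)² = 6.706×10^-5 m².
L = μ₀μᵣN²A/ℓ = (4π×10⁻⁷)(1690)(4060)²(6.706×10^-5)/(0.852) = 2.755 H.
τ = L/R = (2.755)/(74.4) = 3.703×10^-2 s.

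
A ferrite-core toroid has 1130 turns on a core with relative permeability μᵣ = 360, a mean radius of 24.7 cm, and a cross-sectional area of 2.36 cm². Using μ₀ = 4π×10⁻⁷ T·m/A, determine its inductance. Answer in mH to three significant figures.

For a thin toroid, L = μ₀μᵣN²A/(2πR).
L = (4π×10⁻⁷)(360)(1130)²(2.360×10^-4) / (2π×0.247 m) = 8.784×10^-2 H.

L ≈ 87.8 mH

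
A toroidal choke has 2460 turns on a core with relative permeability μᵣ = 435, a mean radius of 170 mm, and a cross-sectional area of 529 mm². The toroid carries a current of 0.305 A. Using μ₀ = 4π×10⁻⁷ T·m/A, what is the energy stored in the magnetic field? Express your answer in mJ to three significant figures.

L = μ₀μᵣN²A/(2πR) = (4π×10⁻⁷)(435)(2460)²(5.290×10^-4)/(2π×0.17) = 1.638 H.
U = ½LI² = ½(1.638)(0.305)² = 7.620×10^-2 J.

U ≈ 76.2 mJ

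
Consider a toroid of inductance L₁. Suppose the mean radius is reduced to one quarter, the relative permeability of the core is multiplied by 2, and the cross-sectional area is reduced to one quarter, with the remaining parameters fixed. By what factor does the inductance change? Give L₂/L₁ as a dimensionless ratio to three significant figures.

L₂/L₁ = 2.00

For a toroid, L ∝ μᵣN²A/R.
L₂/L₁ = (0.25)^-1 × (2) × (0.25) = 2.00.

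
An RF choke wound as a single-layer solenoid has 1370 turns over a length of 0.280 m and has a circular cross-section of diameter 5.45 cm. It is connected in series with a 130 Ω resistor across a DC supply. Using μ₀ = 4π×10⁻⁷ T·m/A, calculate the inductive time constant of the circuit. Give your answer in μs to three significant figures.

A = π(d/2)² = π(2.725×10^-2 m)² = 2.333×10^-3 m².
L = μ₀N²A/ℓ = (4π×10⁻⁷)(1370)²(2.333×10^-3)/(0.28) = 1.965×10^-2 H.
τ = L/R = (1.965×10^-2)/(130) = 1.512×10^-4 s.

τ ≈ 151 μs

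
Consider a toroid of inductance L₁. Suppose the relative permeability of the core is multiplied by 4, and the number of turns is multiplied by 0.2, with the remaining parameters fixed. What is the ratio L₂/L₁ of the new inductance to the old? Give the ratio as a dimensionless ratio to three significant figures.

For a toroid, L ∝ μᵣN²A/R.
L₂/L₁ = (4) × (0.2)^2 = 0.160.

L₂/L₁ = 0.160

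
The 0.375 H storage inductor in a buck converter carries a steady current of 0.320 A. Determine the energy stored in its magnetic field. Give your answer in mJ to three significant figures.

Stored magnetic energy: U = ½LI².
U = ½(0.375 H)(0.320 A)² = 1.920×10^-2 J.

U ≈ 19.2 mJ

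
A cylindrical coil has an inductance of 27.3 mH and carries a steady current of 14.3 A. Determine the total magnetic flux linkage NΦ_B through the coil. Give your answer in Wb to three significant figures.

From L = NΦ_B/I, the flux linkage is NΦ_B = LI.
NΦ_B = (2.730×10^-2 H)(14.3 A) = 0.3904 Wb.

NΦ_B ≈ 0.390 Wb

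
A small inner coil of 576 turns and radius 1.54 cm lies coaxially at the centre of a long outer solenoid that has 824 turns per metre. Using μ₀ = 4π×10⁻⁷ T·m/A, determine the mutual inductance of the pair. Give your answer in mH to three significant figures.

The outer solenoid produces a uniform field B₁ = μ₀n₁I₁ across the inner coil,
so the flux linkage is N₂Φ = N₂B₁A₂ = μ₀n₁N₂A₂·I₁, giving M = μ₀n₁N₂A₂.
A₂ = πr² = π(1.540×10^-2 m)² = 7.451×10^-4 m².
M = (4π×10⁻⁷)(824)(576)(7.451×10^-4) = 4.444×10^-4 H.

M ≈ 0.444 mH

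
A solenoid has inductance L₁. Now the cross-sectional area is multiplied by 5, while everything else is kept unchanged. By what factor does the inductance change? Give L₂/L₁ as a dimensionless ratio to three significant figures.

For a solenoid, L ∝ μᵣN²A/ℓ.
L₂/L₁ = (5) = 5.00.

L₂/L₁ = 5.00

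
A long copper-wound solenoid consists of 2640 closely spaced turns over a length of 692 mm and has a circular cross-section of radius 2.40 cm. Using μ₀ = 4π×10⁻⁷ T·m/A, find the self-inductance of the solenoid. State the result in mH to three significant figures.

L ≈ 22.9 mH

A = πr² = π(2.400×10^-2 m)² = 1.810×10^-3 m².
For a long solenoid, L = μ₀N²A/ℓ.
L = (4π×10⁻⁷)(2640)²(1.810×10^-3)/(0.692 m) = 2.290×10^-2 H.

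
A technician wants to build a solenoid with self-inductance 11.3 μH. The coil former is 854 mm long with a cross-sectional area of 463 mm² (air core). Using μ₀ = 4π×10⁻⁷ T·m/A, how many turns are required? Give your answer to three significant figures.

A = 463 mm² = 4.630×10^-4 m².
From L = μ₀N²A/ℓ, N = √(Lℓ / (μ₀A)).
N = √[(1.130×10^-5)(0.854) / ((4π×10⁻⁷)×4.630×10^-4)] = √(1.659×10^4) ≈ 128.8.

N ≈ 129 turns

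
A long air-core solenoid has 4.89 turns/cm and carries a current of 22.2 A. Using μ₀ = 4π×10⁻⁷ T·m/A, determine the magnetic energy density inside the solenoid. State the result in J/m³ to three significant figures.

u ≈ 74.0 J/m³

B = μ₀nI = (4π×10⁻⁷)(489)(22.2) = 1.364×10^-2 T.
u = B²/(2μ₀) = (1.364×10^-2)²/(2×4π×10⁻⁷) = 74.046 J/m³.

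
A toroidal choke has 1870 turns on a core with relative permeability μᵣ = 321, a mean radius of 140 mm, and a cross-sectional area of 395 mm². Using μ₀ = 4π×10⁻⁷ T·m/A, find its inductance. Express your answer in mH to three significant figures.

For a thin toroid, L = μ₀μᵣN²A/(2πR).
L = (4π×10⁻⁷)(321)(1870)²(3.950×10^-4) / (2π×0.14 m) = 0.6334 H.

L ≈ 633 mH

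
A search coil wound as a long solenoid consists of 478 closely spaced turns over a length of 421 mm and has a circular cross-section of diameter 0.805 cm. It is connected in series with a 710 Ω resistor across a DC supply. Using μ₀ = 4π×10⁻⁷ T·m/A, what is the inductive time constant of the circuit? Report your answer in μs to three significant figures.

τ ≈ 0.0489 μs

A = π(d/2)² = π(4.025×10^-3 m)² = 5.090×10^-5 m².
L = μ₀N²A/ℓ = (4π×10⁻⁷)(478)²(5.090×10^-5)/(0.421) = 3.471×10^-5 H.
τ = L/R = (3.471×10^-5)/(710) = 4.889×10^-8 s.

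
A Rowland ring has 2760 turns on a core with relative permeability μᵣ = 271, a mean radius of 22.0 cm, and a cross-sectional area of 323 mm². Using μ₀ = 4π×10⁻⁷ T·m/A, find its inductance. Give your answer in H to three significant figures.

L ≈ 0.606 H

For a thin toroid, L = μ₀μᵣN²A/(2πR).
L = (4π×10⁻⁷)(271)(2760)²(3.230×10^-4) / (2π×0.22 m) = 0.6062 H.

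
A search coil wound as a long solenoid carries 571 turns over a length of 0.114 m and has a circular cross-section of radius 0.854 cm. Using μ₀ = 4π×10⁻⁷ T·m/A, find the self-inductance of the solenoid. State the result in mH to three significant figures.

L ≈ 0.823 mH

A = πr² = π(8.540×10^-3 m)² = 2.291×10^-4 m².
For a long solenoid, L = μ₀N²A/ℓ.
L = (4π×10⁻⁷)(571)²(2.291×10^-4)/(0.114 m) = 8.2346×10^-4 H.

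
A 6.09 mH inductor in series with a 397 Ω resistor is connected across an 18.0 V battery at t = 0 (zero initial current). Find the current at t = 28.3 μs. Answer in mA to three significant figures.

τ = L/R = 6.090×10^-3/397 = 1.534×10^-5 s; final current I_∞ = ε/R = 18.0/397 = 4.534×10^-2 A.
I(t) = I_∞(1 − e^(−t/τ)) with t/τ = 1.845.
I = (4.534×10^-2)(1 − e^(−1.845)) = 3.817×10^-2 A.

I ≈ 38.2 mA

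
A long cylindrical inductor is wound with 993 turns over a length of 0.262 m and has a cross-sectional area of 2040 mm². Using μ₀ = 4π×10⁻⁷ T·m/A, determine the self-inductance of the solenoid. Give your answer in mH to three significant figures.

L ≈ 9.65 mH

A = 2040 mm² = 2.040×10^-3 m².
For a long solenoid, L = μ₀N²A/ℓ.
L = (4π×10⁻⁷)(993)²(2.040×10^-3)/(0.262 m) = 9.648×10^-3 H.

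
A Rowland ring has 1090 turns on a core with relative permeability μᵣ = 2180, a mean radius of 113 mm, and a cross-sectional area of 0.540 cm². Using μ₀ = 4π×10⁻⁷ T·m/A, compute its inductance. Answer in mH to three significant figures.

L ≈ 248 mH

For a thin toroid, L = μ₀μᵣN²A/(2πR).
L = (4π×10⁻⁷)(2180)(1090)²(5.400×10^-5) / (2π×0.113 m) = 0.2475 H.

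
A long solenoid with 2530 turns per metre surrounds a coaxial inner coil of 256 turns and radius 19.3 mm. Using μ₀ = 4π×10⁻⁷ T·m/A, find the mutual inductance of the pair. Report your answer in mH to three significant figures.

M ≈ 0.952 mH

The outer solenoid produces a uniform field B₁ = μ₀n₁I₁ across the inner coil,
so the flux linkage is N₂Φ = N₂B₁A₂ = μ₀n₁N₂A₂·I₁, giving M = μ₀n₁N₂A₂.
A₂ = πr² = π(1.930×10^-2 m)² = 1.170×10^-3 m².
M = (4π×10⁻⁷)(2530)(256)(1.170×10^-3) = 9.524×10^-4 H.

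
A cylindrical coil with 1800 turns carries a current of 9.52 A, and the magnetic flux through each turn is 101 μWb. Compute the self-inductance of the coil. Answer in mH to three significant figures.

L ≈ 19.1 mH

Self-inductance is defined by L = NΦ_B/I (flux linkage over current).
L = (1800)(1.010×10^-4 Wb)/(9.52 A) = 1.910×10^-2 H.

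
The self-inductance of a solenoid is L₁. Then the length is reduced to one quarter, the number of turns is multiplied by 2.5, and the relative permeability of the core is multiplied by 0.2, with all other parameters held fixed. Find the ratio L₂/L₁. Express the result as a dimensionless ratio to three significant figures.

For a solenoid, L ∝ μᵣN²A/ℓ.
L₂/L₁ = (0.25)^-1 × (2.5)^2 × (0.2) = 5.00.

L₂/L₁ = 5.00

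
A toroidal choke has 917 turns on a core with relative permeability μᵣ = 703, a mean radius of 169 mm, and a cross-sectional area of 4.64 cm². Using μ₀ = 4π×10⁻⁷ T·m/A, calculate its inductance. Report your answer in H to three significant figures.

For a thin toroid, L = μ₀μᵣN²A/(2πR).
L = (4π×10⁻⁷)(703)(917)²(4.640×10^-4) / (2π×0.169 m) = 0.3246 H.

L ≈ 0.325 H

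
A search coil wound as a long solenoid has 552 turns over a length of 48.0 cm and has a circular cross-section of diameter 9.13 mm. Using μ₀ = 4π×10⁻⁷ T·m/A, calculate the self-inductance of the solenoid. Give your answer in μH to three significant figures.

A = π(d/2)² = π(4.565×10^-3 m)² = 6.547×10^-5 m².
For a long solenoid, L = μ₀N²A/ℓ.
L = (4π×10⁻⁷)(552)²(6.547×10^-5)/(0.48 m) = 5.222×10^-5 H.

L ≈ 52.2 μH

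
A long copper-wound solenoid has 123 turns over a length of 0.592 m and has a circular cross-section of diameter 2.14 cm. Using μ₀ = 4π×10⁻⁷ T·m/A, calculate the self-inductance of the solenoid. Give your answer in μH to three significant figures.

L ≈ 11.6 μH

A = π(d/2)² = π(1.070×10^-2 m)² = 3.597×10^-4 m².
For a long solenoid, L = μ₀N²A/ℓ.
L = (4π×10⁻⁷)(123)²(3.597×10^-4)/(0.592 m) = 1.155×10^-5 H.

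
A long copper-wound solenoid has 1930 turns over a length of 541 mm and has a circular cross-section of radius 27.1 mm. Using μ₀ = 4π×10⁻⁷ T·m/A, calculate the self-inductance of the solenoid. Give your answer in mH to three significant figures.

L ≈ 20.0 mH

A = πr² = π(2.710×10^-2 m)² = 2.307×10^-3 m².
For a long solenoid, L = μ₀N²A/ℓ.
L = (4π×10⁻⁷)(1930)²(2.307×10^-3)/(0.541 m) = 1.996×10^-2 H.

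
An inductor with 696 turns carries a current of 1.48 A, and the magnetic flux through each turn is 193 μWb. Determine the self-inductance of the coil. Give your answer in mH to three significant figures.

L ≈ 90.8 mH

Self-inductance is defined by L = NΦ_B/I (flux linkage over current).
L = (696)(1.930×10^-4 Wb)/(1.48 A) = 9.076×10^-2 H.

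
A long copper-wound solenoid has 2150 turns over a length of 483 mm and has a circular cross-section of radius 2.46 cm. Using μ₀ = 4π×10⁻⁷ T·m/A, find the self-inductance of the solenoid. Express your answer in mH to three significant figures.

L ≈ 22.9 mH

A = πr² = π(2.460×10^-2 m)² = 1.901×10^-3 m².
For a long solenoid, L = μ₀N²A/ℓ.
L = (4π×10⁻⁷)(2150)²(1.901×10^-3)/(0.483 m) = 2.286×10^-2 H.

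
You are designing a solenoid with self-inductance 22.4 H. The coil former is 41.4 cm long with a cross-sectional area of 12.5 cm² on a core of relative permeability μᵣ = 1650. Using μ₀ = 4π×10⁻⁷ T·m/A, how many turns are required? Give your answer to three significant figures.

N ≈ 1890 turns

A = 12.5 cm² = 1.250×10^-3 m².
From L = μ₀μᵣN²A/ℓ, N = √(Lℓ / (μ₀μᵣA)).
N = √[(22.4)(0.414) / ((4π×10⁻⁷)(1650)×1.250×10^-3)] = √(3.578×10^6) ≈ 1891.6.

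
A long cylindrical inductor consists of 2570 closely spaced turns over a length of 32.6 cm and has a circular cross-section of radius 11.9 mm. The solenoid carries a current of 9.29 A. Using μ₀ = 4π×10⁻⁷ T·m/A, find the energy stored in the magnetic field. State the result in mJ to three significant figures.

A = πr² = π(1.190×10^-2 m)² = 4.449×10^-4 m².
L = μ₀N²A/ℓ = (4π×10⁻⁷)(2570)²(4.449×10^-4)/(0.326) = 1.133×10^-2 H.
U = ½LI² = ½(1.133×10^-2)(9.29)² = 0.4888 J.

U ≈ 489 mJ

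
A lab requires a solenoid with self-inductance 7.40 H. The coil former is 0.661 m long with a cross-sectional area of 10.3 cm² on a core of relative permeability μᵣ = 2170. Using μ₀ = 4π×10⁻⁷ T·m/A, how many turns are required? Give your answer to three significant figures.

N ≈ 1320 turns

A = 10.3 cm² = 1.030×10^-3 m².
From L = μ₀μᵣN²A/ℓ, N = √(Lℓ / (μ₀μᵣA)).
N = √[(7.4)(0.661) / ((4π×10⁻⁷)(2170)×1.030×10^-3)] = √(1.742×10^6) ≈ 1319.7.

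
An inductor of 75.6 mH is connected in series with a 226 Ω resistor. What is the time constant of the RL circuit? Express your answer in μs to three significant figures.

τ = L/R = (7.560×10^-2 H)/(226 Ω) = 3.345×10^-4 s.

τ ≈ 335 μs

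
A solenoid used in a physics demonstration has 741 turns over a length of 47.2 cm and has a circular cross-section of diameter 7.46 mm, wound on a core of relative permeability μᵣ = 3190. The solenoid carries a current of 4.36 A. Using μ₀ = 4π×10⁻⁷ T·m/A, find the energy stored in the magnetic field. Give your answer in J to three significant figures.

U ≈ 1.94 J

A = π(d/2)² = π(3.730×10^-3 m)² = 4.371×10^-5 m².
L = μ₀μᵣN²A/ℓ = (4π×10⁻⁷)(3190)(741)²(4.371×10^-5)/(0.472) = 0.2038 H.
U = ½LI² = ½(0.2038)(4.36)² = 1.937 J.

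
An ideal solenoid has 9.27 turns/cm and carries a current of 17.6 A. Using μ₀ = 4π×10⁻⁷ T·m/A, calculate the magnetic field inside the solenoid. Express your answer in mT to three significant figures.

B ≈ 20.5 mT

Inside a long solenoid, B = μ₀nI.
B = (4π×10⁻⁷)(927 m⁻¹)(17.6 A) = 2.050×10^-2 T.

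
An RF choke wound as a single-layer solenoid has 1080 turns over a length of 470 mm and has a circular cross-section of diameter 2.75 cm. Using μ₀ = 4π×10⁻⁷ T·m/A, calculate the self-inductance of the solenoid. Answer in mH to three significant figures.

L ≈ 1.85 mH

A = π(d/2)² = π(1.375×10^-2 m)² = 5.940×10^-4 m².
For a long solenoid, L = μ₀N²A/ℓ.
L = (4π×10⁻⁷)(1080)²(5.940×10^-4)/(0.47 m) = 1.852×10^-3 H.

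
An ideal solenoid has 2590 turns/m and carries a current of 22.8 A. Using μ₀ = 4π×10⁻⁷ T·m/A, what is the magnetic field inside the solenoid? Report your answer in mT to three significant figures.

Inside a long solenoid, B = μ₀nI.
B = (4π×10⁻⁷)(2.590×10^3 m⁻¹)(22.8 A) = 7.421×10^-2 T.

B ≈ 74.2 mT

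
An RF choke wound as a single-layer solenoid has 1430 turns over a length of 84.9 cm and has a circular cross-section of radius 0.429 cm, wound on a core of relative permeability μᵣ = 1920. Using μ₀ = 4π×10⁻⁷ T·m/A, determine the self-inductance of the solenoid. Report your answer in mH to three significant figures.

A = πr² = π(4.290×10^-3 m)² = 5.782×10^-5 m².
For a long solenoid, L = μ₀μᵣN²A/ℓ.
L = (4π×10⁻⁷)(1920)(1430)²(5.782×10^-5)/(0.849 m) = 0.336 H.

L ≈ 336 mH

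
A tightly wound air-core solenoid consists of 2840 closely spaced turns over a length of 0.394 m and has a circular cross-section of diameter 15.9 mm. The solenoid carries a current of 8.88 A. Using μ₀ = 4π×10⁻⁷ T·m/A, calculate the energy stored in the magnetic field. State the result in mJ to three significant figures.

U ≈ 201 mJ

A = π(d/2)² = π(7.950×10^-3 m)² = 1.986×10^-4 m².
L = μ₀N²A/ℓ = (4π×10⁻⁷)(2840)²(1.986×10^-4)/(0.394) = 5.108×10^-3 H.
U = ½LI² = ½(5.108×10^-3)(8.88)² = 0.2014 J.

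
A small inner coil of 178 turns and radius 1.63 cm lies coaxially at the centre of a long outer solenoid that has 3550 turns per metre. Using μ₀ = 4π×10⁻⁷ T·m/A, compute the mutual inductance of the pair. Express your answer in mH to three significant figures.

M ≈ 0.663 mH

The outer solenoid produces a uniform field B₁ = μ₀n₁I₁ across the inner coil,
so the flux linkage is N₂Φ = N₂B₁A₂ = μ₀n₁N₂A₂·I₁, giving M = μ₀n₁N₂A₂.
A₂ = πr² = π(1.630×10^-2 m)² = 8.347×10^-4 m².
M = (4π×10⁻⁷)(3550)(178)(8.347×10^-4) = 6.628×10^-4 H.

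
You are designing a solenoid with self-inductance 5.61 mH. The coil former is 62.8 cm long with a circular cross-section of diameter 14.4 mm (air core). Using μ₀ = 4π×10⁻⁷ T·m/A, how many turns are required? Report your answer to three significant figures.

N ≈ 4150 turns

A = π(d/2)² = π(7.200×10^-3 m)² = 1.629×10^-4 m².
From L = μ₀N²A/ℓ, N = √(Lℓ / (μ₀A)).
N = √[(5.610×10^-3)(0.628) / ((4π×10⁻⁷)×1.629×10^-4)] = √(1.721×10^7) ≈ 4149.1.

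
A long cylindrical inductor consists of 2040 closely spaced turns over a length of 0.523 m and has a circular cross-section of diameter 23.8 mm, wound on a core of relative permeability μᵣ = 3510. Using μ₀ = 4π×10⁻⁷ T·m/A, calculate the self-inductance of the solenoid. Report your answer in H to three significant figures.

A = π(d/2)² = π(1.190×10^-2 m)² = 4.449×10^-4 m².
For a long solenoid, L = μ₀μᵣN²A/ℓ.
L = (4π×10⁻⁷)(3510)(2040)²(4.449×10^-4)/(0.523 m) = 15.61 H.

L ≈ 15.6 H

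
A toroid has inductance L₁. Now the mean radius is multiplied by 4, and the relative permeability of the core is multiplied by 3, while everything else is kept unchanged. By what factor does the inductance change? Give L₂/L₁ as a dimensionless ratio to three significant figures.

For a toroid, L ∝ μᵣN²A/R.
L₂/L₁ = (4)^-1 × (3) = 0.750.

L₂/L₁ = 0.750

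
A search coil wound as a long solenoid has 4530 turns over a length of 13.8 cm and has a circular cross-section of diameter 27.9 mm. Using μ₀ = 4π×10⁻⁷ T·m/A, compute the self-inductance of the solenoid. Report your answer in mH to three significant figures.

L ≈ 114 mH

A = π(d/2)² = π(1.395×10^-2 m)² = 6.114×10^-4 m².
For a long solenoid, L = μ₀N²A/ℓ.
L = (4π×10⁻⁷)(4530)²(6.114×10^-4)/(0.138 m) = 0.1142 H.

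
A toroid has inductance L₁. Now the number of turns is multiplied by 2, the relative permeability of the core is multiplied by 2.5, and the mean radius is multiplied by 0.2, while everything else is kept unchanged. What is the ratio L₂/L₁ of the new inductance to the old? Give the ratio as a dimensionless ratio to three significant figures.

L₂/L₁ = 50.0

For a toroid, L ∝ μᵣN²A/R.
L₂/L₁ = (2)^2 × (2.5) × (0.2)^-1 = 50.0.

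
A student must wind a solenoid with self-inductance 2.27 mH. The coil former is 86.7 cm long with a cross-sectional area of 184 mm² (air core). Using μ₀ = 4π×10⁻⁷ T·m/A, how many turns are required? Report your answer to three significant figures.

A = 184 mm² = 1.840×10^-4 m².
From L = μ₀N²A/ℓ, N = √(Lℓ / (μ₀A)).
N = √[(2.270×10^-3)(0.867) / ((4π×10⁻⁷)×1.840×10^-4)] = √(8.512×10^6) ≈ 2917.5.

N ≈ 2920 turns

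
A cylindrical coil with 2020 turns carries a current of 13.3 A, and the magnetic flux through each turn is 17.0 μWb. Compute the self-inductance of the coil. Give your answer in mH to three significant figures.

Self-inductance is defined by L = NΦ_B/I (flux linkage over current).
L = (2020)(1.700×10^-5 Wb)/(13.3 A) = 2.582×10^-3 H.

L ≈ 2.58 mH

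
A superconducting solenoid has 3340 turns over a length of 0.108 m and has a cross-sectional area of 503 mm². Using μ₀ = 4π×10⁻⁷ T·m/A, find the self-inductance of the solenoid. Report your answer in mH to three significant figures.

A = 503 mm² = 5.030×10^-4 m².
For a long solenoid, L = μ₀N²A/ℓ.
L = (4π×10⁻⁷)(3340)²(5.030×10^-4)/(0.108 m) = 6.529×10^-2 H.

L ≈ 65.3 mH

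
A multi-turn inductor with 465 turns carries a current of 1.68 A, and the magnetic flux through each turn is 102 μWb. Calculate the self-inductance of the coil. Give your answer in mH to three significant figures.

L ≈ 28.2 mH

Self-inductance is defined by L = NΦ_B/I (flux linkage over current).
L = (465)(1.020×10^-4 Wb)/(1.68 A) = 2.823×10^-2 H.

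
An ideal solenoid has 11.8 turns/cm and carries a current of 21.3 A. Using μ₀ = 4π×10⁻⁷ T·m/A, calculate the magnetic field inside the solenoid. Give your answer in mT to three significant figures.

Inside a long solenoid, B = μ₀nI.
B = (4π×10⁻⁷)(1.180×10^3 m⁻¹)(21.3 A) = 3.158×10^-2 T.

B ≈ 31.6 mT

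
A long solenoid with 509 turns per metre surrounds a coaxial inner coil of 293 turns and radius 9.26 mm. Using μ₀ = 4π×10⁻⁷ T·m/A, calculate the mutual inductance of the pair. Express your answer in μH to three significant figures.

The outer solenoid produces a uniform field B₁ = μ₀n₁I₁ across the inner coil,
so the flux linkage is N₂Φ = N₂B₁A₂ = μ₀n₁N₂A₂·I₁, giving M = μ₀n₁N₂A₂.
A₂ = πr² = π(9.260×10^-3 m)² = 2.694×10^-4 m².
M = (4π×10⁻⁷)(509)(293)(2.694×10^-4) = 5.049×10^-5 H.

M ≈ 50.5 μH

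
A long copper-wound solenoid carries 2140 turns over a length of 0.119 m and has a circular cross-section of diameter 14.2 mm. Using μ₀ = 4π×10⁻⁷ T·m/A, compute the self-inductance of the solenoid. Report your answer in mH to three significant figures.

A = π(d/2)² = π(7.100×10^-3 m)² = 1.584×10^-4 m².
For a long solenoid, L = μ₀N²A/ℓ.
L = (4π×10⁻⁷)(2140)²(1.584×10^-4)/(0.119 m) = 7.659×10^-3 H.

L ≈ 7.66 mH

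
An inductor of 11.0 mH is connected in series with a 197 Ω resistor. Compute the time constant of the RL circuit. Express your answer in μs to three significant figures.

τ = L/R = (1.100×10^-2 H)/(197 Ω) = 5.584×10^-5 s.

τ ≈ 55.8 μs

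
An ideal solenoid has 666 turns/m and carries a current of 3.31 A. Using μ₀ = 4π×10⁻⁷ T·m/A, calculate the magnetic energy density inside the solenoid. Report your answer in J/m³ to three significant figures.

B = μ₀nI = (4π×10⁻⁷)(666)(3.31) = 2.770×10^-3 T.
u = B²/(2μ₀) = (2.770×10^-3)²/(2×4π×10⁻⁷) = 3.053 J/m³.

u ≈ 3.05 J/m³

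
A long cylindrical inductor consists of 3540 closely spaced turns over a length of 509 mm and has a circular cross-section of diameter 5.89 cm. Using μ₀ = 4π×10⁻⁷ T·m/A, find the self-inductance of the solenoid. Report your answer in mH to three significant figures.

L ≈ 84.3 mH

A = π(d/2)² = π(2.945×10^-2 m)² = 2.7247×10^-3 m².
For a long solenoid, L = μ₀N²A/ℓ.
L = (4π×10⁻⁷)(3540)²(2.7247×10^-3)/(0.509 m) = 8.430×10^-2 H.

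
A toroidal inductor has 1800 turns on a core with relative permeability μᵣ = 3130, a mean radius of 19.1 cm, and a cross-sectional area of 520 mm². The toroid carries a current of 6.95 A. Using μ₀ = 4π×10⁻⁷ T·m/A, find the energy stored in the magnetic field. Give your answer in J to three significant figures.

U ≈ 133 J

L = μ₀μᵣN²A/(2πR) = (4π×10⁻⁷)(3130)(1800)²(5.200×10^-4)/(2π×0.191) = 5.522 H.
U = ½LI² = ½(5.522)(6.95)² = 133.4 J.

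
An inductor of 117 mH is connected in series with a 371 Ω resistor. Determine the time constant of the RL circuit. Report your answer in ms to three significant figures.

τ ≈ 0.315 ms

τ = L/R = (0.117 H)/(371 Ω) = 3.154×10^-4 s.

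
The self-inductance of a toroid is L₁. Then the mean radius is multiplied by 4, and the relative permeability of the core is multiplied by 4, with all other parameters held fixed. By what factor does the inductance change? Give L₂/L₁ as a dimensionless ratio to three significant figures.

For a toroid, L ∝ μᵣN²A/R.
L₂/L₁ = (4)^-1 × (4) = 1.00.

L₂/L₁ = 1.00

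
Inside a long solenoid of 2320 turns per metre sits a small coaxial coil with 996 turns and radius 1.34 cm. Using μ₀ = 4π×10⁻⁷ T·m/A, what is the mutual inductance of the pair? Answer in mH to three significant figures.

M ≈ 1.64 mH

The outer solenoid produces a uniform field B₁ = μ₀n₁I₁ across the inner coil,
so the flux linkage is N₂Φ = N₂B₁A₂ = μ₀n₁N₂A₂·I₁, giving M = μ₀n₁N₂A₂.
A₂ = πr² = π(1.340×10^-2 m)² = 5.641×10^-4 m².
M = (4π×10⁻⁷)(2320)(996)(5.641×10^-4) = 1.638×10^-3 H.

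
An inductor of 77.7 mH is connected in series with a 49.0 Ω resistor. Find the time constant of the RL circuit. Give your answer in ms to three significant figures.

τ = L/R = (7.770×10^-2 H)/(49.0 Ω) = 1.586×10^-3 s.

τ ≈ 1.59 ms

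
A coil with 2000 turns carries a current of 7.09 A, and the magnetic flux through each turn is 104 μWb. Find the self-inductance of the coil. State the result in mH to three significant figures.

L ≈ 29.3 mH

Self-inductance is defined by L = NΦ_B/I (flux linkage over current).
L = (2000)(1.040×10^-4 Wb)/(7.09 A) = 2.934×10^-2 H.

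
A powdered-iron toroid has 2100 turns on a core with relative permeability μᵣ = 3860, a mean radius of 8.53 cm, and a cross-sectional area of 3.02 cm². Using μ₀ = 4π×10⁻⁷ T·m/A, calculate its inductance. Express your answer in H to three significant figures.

For a thin toroid, L = μ₀μᵣN²A/(2πR).
L = (4π×10⁻⁷)(3860)(2100)²(3.020×10^-4) / (2π×8.530×10^-2 m) = 12.05 H.

L ≈ 12.1 H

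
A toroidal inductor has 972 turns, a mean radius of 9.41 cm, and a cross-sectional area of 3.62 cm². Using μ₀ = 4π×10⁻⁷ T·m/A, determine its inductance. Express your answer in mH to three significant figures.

L ≈ 0.727 mH

For a thin toroid, L = μ₀N²A/(2πR).
L = (4π×10⁻⁷)(972)²(3.620×10^-4) / (2π×9.410×10^-2 m) = 7.269×10^-4 H.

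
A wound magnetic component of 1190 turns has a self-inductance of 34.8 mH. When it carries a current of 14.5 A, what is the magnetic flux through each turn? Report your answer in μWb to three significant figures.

From L = NΦ_B/I, the flux per turn is Φ_B = LI/N.
Φ_B = (3.480×10^-2 H)(14.5 A)/1190 = 4.240×10^-4 Wb.

Φ_B ≈ 424 μWb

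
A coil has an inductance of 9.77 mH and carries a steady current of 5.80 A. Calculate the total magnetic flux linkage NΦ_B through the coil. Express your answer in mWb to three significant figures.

NΦ_B ≈ 56.7 mWb

From L = NΦ_B/I, the flux linkage is NΦ_B = LI.
NΦ_B = (9.770×10^-3 H)(5.80 A) = 5.667×10^-2 Wb.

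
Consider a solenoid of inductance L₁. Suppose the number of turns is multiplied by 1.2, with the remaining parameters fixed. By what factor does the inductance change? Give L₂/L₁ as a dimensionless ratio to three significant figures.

L₂/L₁ = 1.44

For a solenoid, L ∝ μᵣN²A/ℓ.
L₂/L₁ = (1.2)^2 = 1.44.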